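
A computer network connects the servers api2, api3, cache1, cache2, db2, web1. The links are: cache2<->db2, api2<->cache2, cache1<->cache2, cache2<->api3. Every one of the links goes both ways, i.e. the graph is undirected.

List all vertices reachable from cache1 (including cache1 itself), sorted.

api2, api3, cache1, cache2, db2

Start at cache1.
Its neighbours: cache2.
Then their neighbours: api2, api3, db2.
Nothing further is reachable.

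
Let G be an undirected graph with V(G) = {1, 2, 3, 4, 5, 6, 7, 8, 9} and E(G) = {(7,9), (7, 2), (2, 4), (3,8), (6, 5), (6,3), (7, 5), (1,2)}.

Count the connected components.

From 1: component {1, 2, 3, 4, 5, 6, 7, 8, 9}.
That's 1 component.

1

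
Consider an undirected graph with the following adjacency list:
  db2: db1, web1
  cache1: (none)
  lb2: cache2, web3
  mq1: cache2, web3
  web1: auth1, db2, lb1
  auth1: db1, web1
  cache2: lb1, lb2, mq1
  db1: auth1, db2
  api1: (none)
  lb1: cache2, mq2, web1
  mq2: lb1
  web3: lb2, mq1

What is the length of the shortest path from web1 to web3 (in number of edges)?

4

Distance 0: web1.
Distance 1: auth1, db2, lb1.
Distance 2: cache2, db1, mq2.
Distance 3: lb2, mq1.
Distance 4: web3 — contains web3.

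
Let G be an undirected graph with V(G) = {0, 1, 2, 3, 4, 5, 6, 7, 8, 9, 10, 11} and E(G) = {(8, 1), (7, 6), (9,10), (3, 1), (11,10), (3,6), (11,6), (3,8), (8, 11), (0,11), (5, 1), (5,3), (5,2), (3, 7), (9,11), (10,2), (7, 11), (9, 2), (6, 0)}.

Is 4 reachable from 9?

Explore from 9.
Distance 1: reach 2, 10, 11.
Distance 2: reach 0, 5, 6, 7, 8.
Distance 3: reach 1, 3.
The search is exhausted without reaching 4; it lies in a different component.

No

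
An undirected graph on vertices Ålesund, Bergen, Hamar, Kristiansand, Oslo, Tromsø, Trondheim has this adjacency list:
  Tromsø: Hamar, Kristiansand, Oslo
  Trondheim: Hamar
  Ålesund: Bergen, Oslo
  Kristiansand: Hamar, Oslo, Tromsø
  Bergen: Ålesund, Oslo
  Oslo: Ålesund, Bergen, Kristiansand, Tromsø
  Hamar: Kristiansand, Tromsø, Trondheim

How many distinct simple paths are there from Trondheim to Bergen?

8

Trondheim–Hamar–Kristiansand–Oslo–Ålesund–Bergen
Trondheim–Hamar–Kristiansand–Oslo–Bergen
Trondheim–Hamar–Kristiansand–Tromsø–Oslo–Ålesund–Bergen
Trondheim–Hamar–Kristiansand–Tromsø–Oslo–Bergen
Trondheim–Hamar–Tromsø–Kristiansand–Oslo–Ålesund–Bergen
Trondheim–Hamar–Tromsø–Kristiansand–Oslo–Bergen
Trondheim–Hamar–Tromsø–Oslo–Ålesund–Bergen
Trondheim–Hamar–Tromsø–Oslo–Bergen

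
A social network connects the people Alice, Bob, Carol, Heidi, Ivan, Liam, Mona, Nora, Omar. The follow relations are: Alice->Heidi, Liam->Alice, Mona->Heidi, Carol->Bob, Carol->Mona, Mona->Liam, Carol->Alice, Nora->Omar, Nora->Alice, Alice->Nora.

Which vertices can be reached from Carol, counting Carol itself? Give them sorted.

Start at Carol.
Its neighbours: Alice, Bob, Mona.
Then their neighbours: Heidi, Liam, Nora.
Then next layer: Omar.
Nothing further is reachable.

Alice, Bob, Carol, Heidi, Liam, Mona, Nora, Omar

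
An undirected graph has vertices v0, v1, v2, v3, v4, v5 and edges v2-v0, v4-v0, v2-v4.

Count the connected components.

From v0: component {v0, v2, v4}.
From v1: component {v1}.
From v3: component {v3}.
From v5: component {v5}.
That's 4 components.

4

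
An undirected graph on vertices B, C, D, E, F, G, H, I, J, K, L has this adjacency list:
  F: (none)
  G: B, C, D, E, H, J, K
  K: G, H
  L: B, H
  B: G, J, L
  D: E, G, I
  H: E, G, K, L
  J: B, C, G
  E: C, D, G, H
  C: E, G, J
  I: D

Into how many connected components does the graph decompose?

From B: component {B, C, D, E, G, H, I, J, K, L}.
From F: component {F}.
That's 2 components.

2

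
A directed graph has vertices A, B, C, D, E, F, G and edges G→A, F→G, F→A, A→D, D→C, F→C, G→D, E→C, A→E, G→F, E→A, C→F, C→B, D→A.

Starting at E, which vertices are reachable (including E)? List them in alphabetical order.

Start at E.
Its neighbours: A, C.
Then their neighbours: B, D, F.
Then next layer: G.
Every vertex is now reached.

A, B, C, D, E, F, G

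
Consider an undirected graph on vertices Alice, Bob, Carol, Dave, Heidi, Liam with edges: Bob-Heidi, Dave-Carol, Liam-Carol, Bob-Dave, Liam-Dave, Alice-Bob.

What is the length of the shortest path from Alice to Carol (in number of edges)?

3

Distance 0: Alice.
Distance 1: Bob.
Distance 2: Dave, Heidi.
Distance 3: Carol, Liam — contains Carol.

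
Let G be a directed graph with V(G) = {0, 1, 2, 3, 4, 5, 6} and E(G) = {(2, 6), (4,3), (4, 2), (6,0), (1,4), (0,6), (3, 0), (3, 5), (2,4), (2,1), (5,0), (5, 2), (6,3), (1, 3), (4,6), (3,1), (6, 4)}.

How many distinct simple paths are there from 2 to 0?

17

2→1→3→0
2→1→3→5→0
2→1→4→3→0
2→1→4→3→5→0
2→1→4→6→0
2→1→4→6→3→0
2→1→4→6→3→5→0
2→4→3→0
... and 9 more.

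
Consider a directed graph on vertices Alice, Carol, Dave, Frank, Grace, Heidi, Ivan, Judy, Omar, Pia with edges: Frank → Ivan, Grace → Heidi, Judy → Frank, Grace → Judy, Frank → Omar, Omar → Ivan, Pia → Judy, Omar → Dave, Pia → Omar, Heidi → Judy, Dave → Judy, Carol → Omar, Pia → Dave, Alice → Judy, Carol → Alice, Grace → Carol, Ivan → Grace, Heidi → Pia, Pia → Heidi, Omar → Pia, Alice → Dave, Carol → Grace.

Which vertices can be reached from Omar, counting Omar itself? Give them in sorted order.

Alice, Carol, Dave, Frank, Grace, Heidi, Ivan, Judy, Omar, Pia

Start at Omar.
Its neighbours: Dave, Ivan, Pia.
Then their neighbours: Grace, Heidi, Judy.
Then next layer: Carol, Frank.
Then next layer: Alice.
Every vertex is now reached.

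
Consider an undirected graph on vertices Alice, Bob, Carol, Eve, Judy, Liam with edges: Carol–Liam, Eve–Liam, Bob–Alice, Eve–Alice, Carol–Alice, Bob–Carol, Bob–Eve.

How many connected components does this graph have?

2

From Alice: component {Alice, Bob, Carol, Eve, Liam}.
From Judy: component {Judy}.
That's 2 components.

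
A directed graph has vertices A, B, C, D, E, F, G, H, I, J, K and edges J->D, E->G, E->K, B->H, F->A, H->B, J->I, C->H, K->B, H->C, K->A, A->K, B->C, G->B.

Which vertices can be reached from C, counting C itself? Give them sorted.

B, C, H

Start at C.
Its neighbours: H.
Then their neighbours: B.
Nothing further is reachable.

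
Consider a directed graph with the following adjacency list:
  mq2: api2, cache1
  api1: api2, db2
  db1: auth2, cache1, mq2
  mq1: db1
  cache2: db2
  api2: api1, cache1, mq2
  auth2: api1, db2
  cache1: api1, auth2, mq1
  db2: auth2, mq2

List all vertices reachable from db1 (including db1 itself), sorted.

api1, api2, auth2, cache1, db1, db2, mq1, mq2

Start at db1.
Its neighbours: auth2, cache1, mq2.
Then their neighbours: api1, api2, db2, mq1.
Nothing further is reachable.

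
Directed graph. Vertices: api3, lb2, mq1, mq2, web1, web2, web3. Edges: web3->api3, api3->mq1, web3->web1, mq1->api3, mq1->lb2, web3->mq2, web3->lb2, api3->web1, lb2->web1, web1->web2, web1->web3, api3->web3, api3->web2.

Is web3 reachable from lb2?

Yes

Explore from lb2.
Distance 1: reach web1.
Distance 2: reach web2, web3.
Found web3.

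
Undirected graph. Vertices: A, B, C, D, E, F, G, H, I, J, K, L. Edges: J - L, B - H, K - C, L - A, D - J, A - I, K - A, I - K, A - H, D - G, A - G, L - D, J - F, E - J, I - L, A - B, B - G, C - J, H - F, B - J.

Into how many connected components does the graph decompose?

From A: component {A, B, C, D, E, F, G, H, I, J, K, L}.
That's 1 component.

1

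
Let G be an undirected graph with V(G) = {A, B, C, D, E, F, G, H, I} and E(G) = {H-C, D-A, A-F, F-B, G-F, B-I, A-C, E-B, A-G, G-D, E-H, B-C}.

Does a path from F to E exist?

Explore from F.
Distance 1: reach A, B, G.
Distance 2: reach C, D, E, I.
Found E.

Yes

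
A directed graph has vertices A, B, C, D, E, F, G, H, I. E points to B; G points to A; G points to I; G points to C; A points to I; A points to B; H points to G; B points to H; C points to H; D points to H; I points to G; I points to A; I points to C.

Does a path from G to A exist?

Explore from G.
Distance 1: reach A, C, I.
Found A.

Yes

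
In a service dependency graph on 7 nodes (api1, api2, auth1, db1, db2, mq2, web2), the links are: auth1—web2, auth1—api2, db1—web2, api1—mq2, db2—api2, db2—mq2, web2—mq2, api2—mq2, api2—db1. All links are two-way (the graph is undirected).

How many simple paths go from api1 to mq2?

api1–mq2

1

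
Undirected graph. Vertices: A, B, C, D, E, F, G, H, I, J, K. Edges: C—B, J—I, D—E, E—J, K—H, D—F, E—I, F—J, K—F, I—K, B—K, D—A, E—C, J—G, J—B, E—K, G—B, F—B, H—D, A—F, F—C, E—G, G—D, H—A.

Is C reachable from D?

Yes

Explore from D.
Distance 1: reach A, E, F, G, H.
Distance 2: reach B, C, I, J, K.
Found C.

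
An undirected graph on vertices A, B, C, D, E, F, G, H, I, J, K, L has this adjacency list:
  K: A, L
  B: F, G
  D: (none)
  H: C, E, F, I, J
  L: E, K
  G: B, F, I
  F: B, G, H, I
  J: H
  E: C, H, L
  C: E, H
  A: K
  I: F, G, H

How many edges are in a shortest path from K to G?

5

Distance 0: K.
Distance 1: A, L.
Distance 2: E.
Distance 3: C, H.
Distance 4: F, I, J.
Distance 5: B, G — contains G.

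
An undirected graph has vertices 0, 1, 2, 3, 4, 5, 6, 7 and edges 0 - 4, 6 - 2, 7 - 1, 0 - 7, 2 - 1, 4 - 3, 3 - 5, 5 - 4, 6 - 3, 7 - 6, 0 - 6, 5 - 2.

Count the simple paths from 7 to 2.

7–0–4–3–5–2
7–0–4–3–6–2
7–0–4–5–2
7–0–4–5–3–6–2
7–0–6–2
7–0–6–3–4–5–2
7–0–6–3–5–2
7–1–2
7–6–0–4–3–5–2
7–6–0–4–5–2
7–6–2
7–6–3–4–5–2
7–6–3–5–2

13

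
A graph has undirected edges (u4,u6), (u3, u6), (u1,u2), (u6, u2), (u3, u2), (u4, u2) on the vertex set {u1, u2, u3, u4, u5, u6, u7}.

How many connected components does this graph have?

From u1: component {u1, u2, u3, u4, u6}.
From u5: component {u5}.
From u7: component {u7}.
That's 3 components.

3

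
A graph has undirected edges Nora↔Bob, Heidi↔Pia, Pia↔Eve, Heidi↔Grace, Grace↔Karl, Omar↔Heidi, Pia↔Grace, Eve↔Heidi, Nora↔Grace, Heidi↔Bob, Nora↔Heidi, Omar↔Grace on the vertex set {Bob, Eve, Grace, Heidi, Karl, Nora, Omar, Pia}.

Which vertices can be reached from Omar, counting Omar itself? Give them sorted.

Bob, Eve, Grace, Heidi, Karl, Nora, Omar, Pia

Start at Omar.
Its neighbours: Grace, Heidi.
Then their neighbours: Bob, Eve, Karl, Nora, Pia.
Every vertex is now reached.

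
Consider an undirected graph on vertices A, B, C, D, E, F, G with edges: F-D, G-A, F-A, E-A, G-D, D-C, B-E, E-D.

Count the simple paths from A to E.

3

A–E
A–F–D–E
A–G–D–E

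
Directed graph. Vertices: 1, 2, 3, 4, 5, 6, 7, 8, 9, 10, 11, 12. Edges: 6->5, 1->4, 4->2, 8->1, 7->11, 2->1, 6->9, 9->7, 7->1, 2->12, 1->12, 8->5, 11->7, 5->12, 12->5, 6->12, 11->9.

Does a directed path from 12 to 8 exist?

No

Explore from 12.
Distance 1: reach 5.
The search from 12 is exhausted; no directed path reaches 8.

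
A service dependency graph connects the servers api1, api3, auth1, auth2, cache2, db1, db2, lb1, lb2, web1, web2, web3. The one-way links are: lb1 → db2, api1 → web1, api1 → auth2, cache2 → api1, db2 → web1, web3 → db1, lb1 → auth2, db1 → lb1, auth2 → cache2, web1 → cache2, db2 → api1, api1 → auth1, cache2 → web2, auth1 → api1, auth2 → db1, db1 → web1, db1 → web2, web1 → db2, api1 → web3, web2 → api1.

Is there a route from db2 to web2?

Yes

Explore from db2.
Distance 1: reach api1, web1.
Distance 2: reach auth1, auth2, cache2, web3.
Distance 3: reach db1, web2.
Found web2.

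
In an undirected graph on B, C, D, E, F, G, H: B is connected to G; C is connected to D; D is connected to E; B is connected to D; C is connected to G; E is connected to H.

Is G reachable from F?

F has no edges, so nothing is reachable from it.

No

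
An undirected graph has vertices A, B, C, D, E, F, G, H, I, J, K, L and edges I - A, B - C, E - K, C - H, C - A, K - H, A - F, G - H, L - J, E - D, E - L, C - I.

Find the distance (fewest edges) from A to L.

5

Distance 0: A.
Distance 1: C, F, I.
Distance 2: B, H.
Distance 3: G, K.
Distance 4: E.
Distance 5: D, L — contains L.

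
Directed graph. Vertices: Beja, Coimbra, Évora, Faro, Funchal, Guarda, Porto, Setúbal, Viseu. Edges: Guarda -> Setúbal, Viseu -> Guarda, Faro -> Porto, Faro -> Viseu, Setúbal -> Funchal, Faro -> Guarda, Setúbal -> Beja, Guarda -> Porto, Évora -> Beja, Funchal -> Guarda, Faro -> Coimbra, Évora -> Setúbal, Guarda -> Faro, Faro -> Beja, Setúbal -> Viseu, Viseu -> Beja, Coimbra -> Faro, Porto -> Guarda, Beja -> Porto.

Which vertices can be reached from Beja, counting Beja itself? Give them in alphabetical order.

Start at Beja.
Its neighbours: Porto.
Then their neighbours: Guarda.
Then next layer: Faro, Setúbal.
Then next layer: Coimbra, Funchal, Viseu.
Nothing further is reachable.

Beja, Coimbra, Faro, Funchal, Guarda, Porto, Setúbal, Viseu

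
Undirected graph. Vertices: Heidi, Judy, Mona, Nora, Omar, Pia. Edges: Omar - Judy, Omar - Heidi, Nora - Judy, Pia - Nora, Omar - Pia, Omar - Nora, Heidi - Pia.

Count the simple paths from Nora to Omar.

4

Nora–Judy–Omar
Nora–Omar
Nora–Pia–Heidi–Omar
Nora–Pia–Omar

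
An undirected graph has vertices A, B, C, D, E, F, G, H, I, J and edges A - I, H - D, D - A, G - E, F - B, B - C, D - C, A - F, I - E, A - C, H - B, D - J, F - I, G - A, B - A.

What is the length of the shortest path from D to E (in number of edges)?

Distance 0: D.
Distance 1: A, C, H, J.
Distance 2: B, F, G, I.
Distance 3: E — contains E.

3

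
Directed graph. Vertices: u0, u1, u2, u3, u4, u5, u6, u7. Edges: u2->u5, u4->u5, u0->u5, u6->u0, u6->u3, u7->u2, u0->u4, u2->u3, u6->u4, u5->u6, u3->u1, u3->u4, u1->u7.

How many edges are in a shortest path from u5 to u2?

Distance 0: u5.
Distance 1: u6.
Distance 2: u0, u3, u4.
Distance 3: u1.
Distance 4: u7.
Distance 5: u2 — contains u2.

5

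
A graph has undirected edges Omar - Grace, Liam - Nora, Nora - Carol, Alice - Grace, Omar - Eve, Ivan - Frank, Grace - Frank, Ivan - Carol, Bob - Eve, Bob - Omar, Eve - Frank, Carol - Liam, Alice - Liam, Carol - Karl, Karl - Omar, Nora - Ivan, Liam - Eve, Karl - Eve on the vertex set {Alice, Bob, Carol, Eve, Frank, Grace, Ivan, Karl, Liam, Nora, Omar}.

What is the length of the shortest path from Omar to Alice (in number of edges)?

2

Distance 0: Omar.
Distance 1: Bob, Eve, Grace, Karl.
Distance 2: Alice, Carol, Frank, Liam — contains Alice.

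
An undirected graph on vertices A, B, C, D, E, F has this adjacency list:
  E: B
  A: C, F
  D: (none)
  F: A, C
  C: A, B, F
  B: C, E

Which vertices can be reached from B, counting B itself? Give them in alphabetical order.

Start at B.
Its neighbours: C, E.
Then their neighbours: A, F.
Nothing further is reachable.

A, B, C, E, F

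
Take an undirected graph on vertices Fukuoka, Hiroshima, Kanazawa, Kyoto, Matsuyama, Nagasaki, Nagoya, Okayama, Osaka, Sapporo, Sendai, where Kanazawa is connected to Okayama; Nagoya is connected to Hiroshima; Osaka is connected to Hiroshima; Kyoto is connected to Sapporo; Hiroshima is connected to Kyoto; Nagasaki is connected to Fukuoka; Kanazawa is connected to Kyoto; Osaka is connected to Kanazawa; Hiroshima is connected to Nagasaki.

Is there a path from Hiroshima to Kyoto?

Yes

Explore from Hiroshima.
Distance 1: reach Kyoto, Nagasaki, Nagoya, Osaka.
Found Kyoto.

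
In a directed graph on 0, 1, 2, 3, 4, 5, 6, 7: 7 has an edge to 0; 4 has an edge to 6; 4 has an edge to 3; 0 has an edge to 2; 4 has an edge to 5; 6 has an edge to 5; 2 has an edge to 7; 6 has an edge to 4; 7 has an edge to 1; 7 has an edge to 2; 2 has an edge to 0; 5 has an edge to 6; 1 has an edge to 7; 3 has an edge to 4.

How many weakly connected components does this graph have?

From 0: component {0, 1, 2, 7}.
From 3: component {3, 4, 5, 6}.
That's 2 components.

2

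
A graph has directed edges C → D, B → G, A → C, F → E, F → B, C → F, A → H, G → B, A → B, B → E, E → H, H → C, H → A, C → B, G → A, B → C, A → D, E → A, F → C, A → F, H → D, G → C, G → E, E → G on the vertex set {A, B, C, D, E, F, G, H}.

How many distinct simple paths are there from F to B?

13

F→B
F→C→B
F→E→A→B
F→E→A→C→B
F→E→A→H→C→B
F→E→G→A→B
F→E→G→A→C→B
F→E→G→A→H→C→B
F→E→G→B
F→E→G→C→B
F→E→H→A→B
F→E→H→A→C→B
F→E→H→C→B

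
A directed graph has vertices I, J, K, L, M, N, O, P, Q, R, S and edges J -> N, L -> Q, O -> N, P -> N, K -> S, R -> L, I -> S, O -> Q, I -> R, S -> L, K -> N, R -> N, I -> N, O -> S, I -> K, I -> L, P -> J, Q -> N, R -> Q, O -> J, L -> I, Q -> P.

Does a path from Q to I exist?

Explore from Q.
Distance 1: reach N, P.
Distance 2: reach J.
The search from Q is exhausted; no directed path reaches I.

No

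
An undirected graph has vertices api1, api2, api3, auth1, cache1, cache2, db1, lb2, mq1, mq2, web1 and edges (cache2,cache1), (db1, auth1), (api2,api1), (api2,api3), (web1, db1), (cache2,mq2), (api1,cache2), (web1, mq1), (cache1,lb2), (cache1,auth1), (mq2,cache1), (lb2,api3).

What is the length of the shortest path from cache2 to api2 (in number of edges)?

2

Distance 0: cache2.
Distance 1: api1, cache1, mq2.
Distance 2: api2, auth1, lb2 — contains api2.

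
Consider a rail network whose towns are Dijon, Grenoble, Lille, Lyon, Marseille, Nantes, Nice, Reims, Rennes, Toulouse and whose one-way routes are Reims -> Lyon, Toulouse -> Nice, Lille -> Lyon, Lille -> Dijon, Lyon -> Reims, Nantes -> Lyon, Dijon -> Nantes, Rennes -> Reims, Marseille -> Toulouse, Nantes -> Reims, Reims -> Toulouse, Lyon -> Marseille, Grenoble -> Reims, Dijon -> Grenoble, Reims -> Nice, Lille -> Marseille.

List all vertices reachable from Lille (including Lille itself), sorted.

Start at Lille.
Its neighbours: Dijon, Lyon, Marseille.
Then their neighbours: Grenoble, Nantes, Reims, Toulouse.
Then next layer: Nice.
Nothing further is reachable.

Dijon, Grenoble, Lille, Lyon, Marseille, Nantes, Nice, Reims, Toulouse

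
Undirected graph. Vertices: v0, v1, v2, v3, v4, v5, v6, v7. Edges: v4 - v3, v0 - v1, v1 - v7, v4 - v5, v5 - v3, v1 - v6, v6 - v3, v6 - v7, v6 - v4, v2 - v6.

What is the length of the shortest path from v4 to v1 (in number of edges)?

Distance 0: v4.
Distance 1: v3, v5, v6.
Distance 2: v1, v2, v7 — contains v1.

2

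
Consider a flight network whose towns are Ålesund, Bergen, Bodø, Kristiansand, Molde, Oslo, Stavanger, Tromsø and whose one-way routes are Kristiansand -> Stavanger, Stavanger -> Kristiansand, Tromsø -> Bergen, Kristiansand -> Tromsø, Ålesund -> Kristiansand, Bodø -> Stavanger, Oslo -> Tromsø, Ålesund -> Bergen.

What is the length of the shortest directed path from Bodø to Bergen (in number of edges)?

Distance 0: Bodø.
Distance 1: Stavanger.
Distance 2: Kristiansand.
Distance 3: Tromsø.
Distance 4: Bergen — contains Bergen.

4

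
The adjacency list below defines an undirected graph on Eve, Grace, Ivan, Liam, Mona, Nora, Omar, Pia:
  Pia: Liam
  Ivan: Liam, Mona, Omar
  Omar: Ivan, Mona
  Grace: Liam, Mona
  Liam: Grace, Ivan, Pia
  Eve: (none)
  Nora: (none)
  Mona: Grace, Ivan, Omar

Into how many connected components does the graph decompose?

3

From Eve: component {Eve}.
From Grace: component {Grace, Ivan, Liam, Mona, Omar, Pia}.
From Nora: component {Nora}.
That's 3 components.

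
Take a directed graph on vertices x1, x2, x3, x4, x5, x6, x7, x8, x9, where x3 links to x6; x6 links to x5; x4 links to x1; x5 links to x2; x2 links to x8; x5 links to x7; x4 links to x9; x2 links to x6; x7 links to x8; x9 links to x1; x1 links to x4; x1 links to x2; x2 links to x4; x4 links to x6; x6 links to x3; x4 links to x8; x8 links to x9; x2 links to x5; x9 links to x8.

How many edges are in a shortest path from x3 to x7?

3

Distance 0: x3.
Distance 1: x6.
Distance 2: x5.
Distance 3: x2, x7 — contains x7.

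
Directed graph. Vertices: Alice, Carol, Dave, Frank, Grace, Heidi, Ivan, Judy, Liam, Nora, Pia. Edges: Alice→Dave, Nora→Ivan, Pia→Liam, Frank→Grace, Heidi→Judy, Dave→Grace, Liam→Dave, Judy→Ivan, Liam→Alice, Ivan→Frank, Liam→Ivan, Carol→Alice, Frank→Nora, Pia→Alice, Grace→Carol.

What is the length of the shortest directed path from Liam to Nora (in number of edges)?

3

Distance 0: Liam.
Distance 1: Alice, Dave, Ivan.
Distance 2: Frank, Grace.
Distance 3: Carol, Nora — contains Nora.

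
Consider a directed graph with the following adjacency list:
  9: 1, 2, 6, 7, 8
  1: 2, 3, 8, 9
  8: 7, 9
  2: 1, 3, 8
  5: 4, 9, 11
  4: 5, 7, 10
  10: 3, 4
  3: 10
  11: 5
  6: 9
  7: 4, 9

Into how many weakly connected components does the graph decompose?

1

From 1: component {1, 2, 3, 4, 5, 6, 7, 8, 9, 10, 11}.
That's 1 component.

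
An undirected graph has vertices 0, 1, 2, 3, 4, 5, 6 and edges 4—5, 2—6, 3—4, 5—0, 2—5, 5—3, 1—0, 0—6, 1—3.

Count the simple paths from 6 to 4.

6–0–1–3–4
6–0–1–3–5–4
6–0–5–3–4
6–0–5–4
6–2–5–0–1–3–4
6–2–5–3–4
6–2–5–4

7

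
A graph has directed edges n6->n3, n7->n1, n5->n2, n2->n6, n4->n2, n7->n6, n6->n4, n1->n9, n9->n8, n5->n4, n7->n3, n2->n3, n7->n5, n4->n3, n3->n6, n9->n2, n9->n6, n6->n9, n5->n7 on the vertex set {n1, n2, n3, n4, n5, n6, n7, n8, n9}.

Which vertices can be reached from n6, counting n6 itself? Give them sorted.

n2, n3, n4, n6, n8, n9

Start at n6.
Its neighbours: n3, n4, n9.
Then their neighbours: n2, n8.
Nothing further is reachable.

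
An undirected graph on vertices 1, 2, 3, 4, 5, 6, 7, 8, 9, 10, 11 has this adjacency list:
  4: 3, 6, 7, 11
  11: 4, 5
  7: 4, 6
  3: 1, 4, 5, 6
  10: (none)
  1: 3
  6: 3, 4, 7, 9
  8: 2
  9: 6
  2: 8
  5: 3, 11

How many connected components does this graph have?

3

From 1: component {1, 3, 4, 5, 6, 7, 9, 11}.
From 2: component {2, 8}.
From 10: component {10}.
That's 3 components.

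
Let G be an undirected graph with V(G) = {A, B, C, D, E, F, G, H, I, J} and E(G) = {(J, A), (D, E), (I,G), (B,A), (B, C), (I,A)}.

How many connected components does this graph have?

From A: component {A, B, C, G, I, J}.
From D: component {D, E}.
From F: component {F}.
From H: component {H}.
That's 4 components.

4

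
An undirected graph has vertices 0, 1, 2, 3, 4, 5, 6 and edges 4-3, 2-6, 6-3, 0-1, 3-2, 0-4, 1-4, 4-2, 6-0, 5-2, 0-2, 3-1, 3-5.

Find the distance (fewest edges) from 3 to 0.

2

Distance 0: 3.
Distance 1: 1, 2, 4, 5, 6.
Distance 2: 0 — contains 0.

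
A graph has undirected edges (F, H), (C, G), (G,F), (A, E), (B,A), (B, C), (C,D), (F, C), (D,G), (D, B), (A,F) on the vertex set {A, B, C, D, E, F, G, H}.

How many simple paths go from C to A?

8

C–B–A
C–B–D–G–F–A
C–D–B–A
C–D–G–F–A
C–F–A
C–F–G–D–B–A
C–G–D–B–A
C–G–F–A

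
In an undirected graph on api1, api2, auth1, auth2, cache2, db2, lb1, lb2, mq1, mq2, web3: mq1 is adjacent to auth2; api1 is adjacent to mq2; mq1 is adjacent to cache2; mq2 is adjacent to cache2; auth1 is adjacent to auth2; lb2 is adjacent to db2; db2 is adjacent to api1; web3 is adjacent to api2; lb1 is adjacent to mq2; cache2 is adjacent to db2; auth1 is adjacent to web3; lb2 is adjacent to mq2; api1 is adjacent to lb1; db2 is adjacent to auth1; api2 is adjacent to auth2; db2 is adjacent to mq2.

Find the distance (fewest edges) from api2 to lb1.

Distance 0: api2.
Distance 1: auth2, web3.
Distance 2: auth1, mq1.
Distance 3: cache2, db2.
Distance 4: api1, lb2, mq2.
Distance 5: lb1 — contains lb1.

5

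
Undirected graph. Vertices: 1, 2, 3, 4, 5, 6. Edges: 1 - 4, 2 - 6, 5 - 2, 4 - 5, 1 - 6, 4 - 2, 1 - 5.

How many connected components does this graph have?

2

From 1: component {1, 2, 4, 5, 6}.
From 3: component {3}.
That's 2 components.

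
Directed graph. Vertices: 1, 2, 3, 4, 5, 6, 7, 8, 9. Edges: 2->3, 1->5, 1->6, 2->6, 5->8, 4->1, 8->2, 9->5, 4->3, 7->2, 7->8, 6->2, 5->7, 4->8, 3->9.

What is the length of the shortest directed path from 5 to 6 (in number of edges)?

Distance 0: 5.
Distance 1: 7, 8.
Distance 2: 2.
Distance 3: 3, 6 — contains 6.

3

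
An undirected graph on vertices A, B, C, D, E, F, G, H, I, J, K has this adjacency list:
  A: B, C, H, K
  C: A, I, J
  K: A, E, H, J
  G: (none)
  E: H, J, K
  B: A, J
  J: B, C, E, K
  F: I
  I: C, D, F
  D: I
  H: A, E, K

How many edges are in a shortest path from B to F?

4

Distance 0: B.
Distance 1: A, J.
Distance 2: C, E, H, K.
Distance 3: I.
Distance 4: D, F — contains F.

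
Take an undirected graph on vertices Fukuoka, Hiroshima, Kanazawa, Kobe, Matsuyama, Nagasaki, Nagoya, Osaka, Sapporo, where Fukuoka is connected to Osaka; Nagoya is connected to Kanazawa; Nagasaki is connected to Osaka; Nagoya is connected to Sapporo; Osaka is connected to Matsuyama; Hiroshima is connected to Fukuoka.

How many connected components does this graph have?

3

From Fukuoka: component {Fukuoka, Hiroshima, Matsuyama, Nagasaki, Osaka}.
From Kanazawa: component {Kanazawa, Nagoya, Sapporo}.
From Kobe: component {Kobe}.
That's 3 components.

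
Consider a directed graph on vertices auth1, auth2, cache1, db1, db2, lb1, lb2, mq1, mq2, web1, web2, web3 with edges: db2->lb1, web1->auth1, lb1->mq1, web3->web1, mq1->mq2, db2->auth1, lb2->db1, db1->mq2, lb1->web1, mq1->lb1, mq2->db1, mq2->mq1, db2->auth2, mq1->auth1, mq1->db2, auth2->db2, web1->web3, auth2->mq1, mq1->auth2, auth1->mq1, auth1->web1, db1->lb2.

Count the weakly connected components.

3

From auth1: component {auth1, auth2, db1, db2, lb1, lb2, mq1, mq2, web1, web3}.
From cache1: component {cache1}.
From web2: component {web2}.
That's 3 components.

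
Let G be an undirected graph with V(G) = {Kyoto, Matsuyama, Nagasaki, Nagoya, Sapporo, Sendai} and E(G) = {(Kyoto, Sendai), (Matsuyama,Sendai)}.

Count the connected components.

4

From Kyoto: component {Kyoto, Matsuyama, Sendai}.
From Nagasaki: component {Nagasaki}.
From Nagoya: component {Nagoya}.
From Sapporo: component {Sapporo}.
That's 4 components.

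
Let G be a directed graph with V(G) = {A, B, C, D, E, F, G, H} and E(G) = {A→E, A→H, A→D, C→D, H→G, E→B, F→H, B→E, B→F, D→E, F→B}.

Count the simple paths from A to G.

3

A→D→E→B→F→H→G
A→E→B→F→H→G
A→H→G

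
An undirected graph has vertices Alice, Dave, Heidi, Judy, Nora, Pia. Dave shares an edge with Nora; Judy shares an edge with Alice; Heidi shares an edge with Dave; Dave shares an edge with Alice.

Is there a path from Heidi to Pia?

No

Explore from Heidi.
Distance 1: reach Dave.
Distance 2: reach Alice, Nora.
Distance 3: reach Judy.
The search is exhausted without reaching Pia; it lies in a different component.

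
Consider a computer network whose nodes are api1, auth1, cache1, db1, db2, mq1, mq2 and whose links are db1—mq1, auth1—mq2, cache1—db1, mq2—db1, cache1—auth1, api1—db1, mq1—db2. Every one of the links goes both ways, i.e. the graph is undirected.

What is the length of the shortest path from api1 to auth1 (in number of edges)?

3

Distance 0: api1.
Distance 1: db1.
Distance 2: cache1, mq1, mq2.
Distance 3: auth1, db2 — contains auth1.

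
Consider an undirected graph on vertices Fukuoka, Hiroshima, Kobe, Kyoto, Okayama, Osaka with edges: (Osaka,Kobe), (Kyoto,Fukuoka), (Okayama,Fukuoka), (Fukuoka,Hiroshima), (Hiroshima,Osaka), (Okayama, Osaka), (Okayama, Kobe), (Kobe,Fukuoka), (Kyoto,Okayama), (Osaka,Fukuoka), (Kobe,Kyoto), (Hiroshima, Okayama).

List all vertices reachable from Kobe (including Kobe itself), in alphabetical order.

Fukuoka, Hiroshima, Kobe, Kyoto, Okayama, Osaka

Start at Kobe.
Its neighbours: Fukuoka, Kyoto, Okayama, Osaka.
Then their neighbours: Hiroshima.
Every vertex is now reached.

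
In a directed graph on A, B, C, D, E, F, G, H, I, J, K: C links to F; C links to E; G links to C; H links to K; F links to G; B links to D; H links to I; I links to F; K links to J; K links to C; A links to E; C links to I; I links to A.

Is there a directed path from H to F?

Explore from H.
Distance 1: reach I, K.
Distance 2: reach A, C, F, J.
Found F.

Yes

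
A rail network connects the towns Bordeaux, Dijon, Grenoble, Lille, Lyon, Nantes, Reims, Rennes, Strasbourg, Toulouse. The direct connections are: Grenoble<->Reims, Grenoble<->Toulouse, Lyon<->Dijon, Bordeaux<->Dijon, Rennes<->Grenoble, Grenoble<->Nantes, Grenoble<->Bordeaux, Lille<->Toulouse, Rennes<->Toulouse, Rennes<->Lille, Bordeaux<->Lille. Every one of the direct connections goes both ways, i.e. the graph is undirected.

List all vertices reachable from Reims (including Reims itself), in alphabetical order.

Start at Reims.
Its neighbours: Grenoble.
Then their neighbours: Bordeaux, Nantes, Rennes, Toulouse.
Then next layer: Dijon, Lille.
Then next layer: Lyon.
Nothing further is reachable.

Bordeaux, Dijon, Grenoble, Lille, Lyon, Nantes, Reims, Rennes, Toulouse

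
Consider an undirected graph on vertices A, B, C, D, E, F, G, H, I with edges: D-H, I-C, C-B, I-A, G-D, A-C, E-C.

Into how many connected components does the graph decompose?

3

From A: component {A, B, C, E, I}.
From D: component {D, G, H}.
From F: component {F}.
That's 3 components.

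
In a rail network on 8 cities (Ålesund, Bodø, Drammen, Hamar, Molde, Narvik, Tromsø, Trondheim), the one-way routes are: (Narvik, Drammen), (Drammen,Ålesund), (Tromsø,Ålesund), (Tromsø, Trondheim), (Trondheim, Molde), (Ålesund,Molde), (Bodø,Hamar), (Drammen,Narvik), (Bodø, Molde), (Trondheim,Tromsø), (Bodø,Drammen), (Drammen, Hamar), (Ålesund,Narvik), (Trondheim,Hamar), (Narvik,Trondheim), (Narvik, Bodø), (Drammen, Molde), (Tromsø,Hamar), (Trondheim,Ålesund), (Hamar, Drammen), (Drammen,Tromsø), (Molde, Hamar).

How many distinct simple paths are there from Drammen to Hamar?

Drammen→Ålesund→Molde→Hamar
Drammen→Ålesund→Narvik→Bodø→Hamar
Drammen→Ålesund→Narvik→Bodø→Molde→Hamar
Drammen→Ålesund→Narvik→Trondheim→Hamar
Drammen→Ålesund→Narvik→Trondheim→Molde→Hamar
Drammen→Ålesund→Narvik→Trondheim→Tromsø→Hamar
Drammen→Hamar
Drammen→Molde→Hamar
... and 18 more.

26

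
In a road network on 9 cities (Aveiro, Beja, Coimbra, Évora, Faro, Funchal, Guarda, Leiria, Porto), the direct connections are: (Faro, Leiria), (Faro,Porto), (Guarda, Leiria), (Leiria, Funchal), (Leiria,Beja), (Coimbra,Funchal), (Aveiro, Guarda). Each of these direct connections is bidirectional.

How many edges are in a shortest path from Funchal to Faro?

Distance 0: Funchal.
Distance 1: Coimbra, Leiria.
Distance 2: Beja, Faro, Guarda — contains Faro.

2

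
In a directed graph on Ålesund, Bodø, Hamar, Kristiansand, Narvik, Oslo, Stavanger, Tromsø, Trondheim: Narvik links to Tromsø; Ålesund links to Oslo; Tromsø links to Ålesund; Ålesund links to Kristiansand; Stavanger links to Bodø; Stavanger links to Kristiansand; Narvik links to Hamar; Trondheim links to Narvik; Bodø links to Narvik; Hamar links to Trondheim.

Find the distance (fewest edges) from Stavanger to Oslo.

Distance 0: Stavanger.
Distance 1: Bodø, Kristiansand.
Distance 2: Narvik.
Distance 3: Hamar, Tromsø.
Distance 4: Ålesund, Trondheim.
Distance 5: Oslo — contains Oslo.

5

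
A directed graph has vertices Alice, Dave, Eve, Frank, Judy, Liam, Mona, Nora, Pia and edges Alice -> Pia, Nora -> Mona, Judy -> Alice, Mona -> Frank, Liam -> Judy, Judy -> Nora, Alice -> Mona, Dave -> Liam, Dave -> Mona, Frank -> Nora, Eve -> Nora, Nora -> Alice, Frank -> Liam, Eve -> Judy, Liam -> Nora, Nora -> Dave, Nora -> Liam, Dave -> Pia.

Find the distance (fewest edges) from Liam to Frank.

Distance 0: Liam.
Distance 1: Judy, Nora.
Distance 2: Alice, Dave, Mona.
Distance 3: Frank, Pia — contains Frank.

3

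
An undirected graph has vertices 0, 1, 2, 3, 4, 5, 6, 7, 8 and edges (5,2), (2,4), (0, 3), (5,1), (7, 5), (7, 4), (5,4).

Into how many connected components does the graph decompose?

From 0: component {0, 3}.
From 1: component {1, 2, 4, 5, 7}.
From 6: component {6}.
From 8: component {8}.
That's 4 components.

4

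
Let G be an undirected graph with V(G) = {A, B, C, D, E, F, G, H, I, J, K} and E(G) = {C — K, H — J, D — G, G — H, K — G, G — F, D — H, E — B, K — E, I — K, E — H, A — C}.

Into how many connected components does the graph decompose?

1

From A: component {A, B, C, D, E, F, G, H, I, J, K}.
That's 1 component.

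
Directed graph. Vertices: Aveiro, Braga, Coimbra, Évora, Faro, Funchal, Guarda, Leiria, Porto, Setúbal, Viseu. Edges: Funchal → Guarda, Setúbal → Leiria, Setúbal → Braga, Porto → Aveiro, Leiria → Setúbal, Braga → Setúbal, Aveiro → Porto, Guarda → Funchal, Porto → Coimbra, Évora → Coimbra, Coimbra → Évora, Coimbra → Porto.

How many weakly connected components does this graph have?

From Aveiro: component {Aveiro, Coimbra, Évora, Porto}.
From Braga: component {Braga, Leiria, Setúbal}.
From Faro: component {Faro}.
From Funchal: component {Funchal, Guarda}.
From Viseu: component {Viseu}.
That's 5 components.

5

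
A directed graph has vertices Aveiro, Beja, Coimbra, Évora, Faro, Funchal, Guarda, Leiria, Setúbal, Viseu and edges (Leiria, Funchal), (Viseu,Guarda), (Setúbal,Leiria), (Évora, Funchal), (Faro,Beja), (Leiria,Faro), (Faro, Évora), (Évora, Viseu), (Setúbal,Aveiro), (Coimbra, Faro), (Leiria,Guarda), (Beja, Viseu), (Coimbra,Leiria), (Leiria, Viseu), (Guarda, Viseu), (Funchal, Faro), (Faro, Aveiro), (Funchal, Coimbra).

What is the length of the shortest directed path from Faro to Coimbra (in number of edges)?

3

Distance 0: Faro.
Distance 1: Aveiro, Beja, Évora.
Distance 2: Funchal, Viseu.
Distance 3: Coimbra, Guarda — contains Coimbra.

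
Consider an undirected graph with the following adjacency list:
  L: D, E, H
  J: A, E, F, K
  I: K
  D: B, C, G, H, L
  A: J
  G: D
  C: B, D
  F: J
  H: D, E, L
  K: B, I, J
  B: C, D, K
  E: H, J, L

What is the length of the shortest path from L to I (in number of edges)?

Distance 0: L.
Distance 1: D, E, H.
Distance 2: B, C, G, J.
Distance 3: A, F, K.
Distance 4: I — contains I.

4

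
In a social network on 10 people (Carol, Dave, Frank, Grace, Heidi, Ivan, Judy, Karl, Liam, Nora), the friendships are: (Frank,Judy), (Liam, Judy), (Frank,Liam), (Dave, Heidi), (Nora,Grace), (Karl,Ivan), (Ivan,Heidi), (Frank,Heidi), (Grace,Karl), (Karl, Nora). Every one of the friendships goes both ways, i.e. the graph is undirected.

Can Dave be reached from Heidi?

Explore from Heidi.
Distance 1: reach Dave, Frank, Ivan.
Found Dave.

Yes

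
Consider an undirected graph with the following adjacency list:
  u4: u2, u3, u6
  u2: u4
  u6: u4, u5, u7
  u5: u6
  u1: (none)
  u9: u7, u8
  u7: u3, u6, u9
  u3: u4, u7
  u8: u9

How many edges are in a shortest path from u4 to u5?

2

Distance 0: u4.
Distance 1: u2, u3, u6.
Distance 2: u5, u7 — contains u5.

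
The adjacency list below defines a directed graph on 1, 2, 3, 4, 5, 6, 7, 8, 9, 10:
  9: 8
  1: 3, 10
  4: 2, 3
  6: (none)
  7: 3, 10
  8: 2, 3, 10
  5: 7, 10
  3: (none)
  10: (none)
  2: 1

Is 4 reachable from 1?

Explore from 1.
Distance 1: reach 3, 10.
The search from 1 is exhausted; no directed path reaches 4.

No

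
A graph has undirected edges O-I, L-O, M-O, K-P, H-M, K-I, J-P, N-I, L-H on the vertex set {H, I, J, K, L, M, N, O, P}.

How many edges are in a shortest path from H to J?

Distance 0: H.
Distance 1: L, M.
Distance 2: O.
Distance 3: I.
Distance 4: K, N.
Distance 5: P.
Distance 6: J — contains J.

6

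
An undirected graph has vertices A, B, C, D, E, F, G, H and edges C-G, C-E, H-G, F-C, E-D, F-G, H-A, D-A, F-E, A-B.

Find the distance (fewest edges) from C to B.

Distance 0: C.
Distance 1: E, F, G.
Distance 2: D, H.
Distance 3: A.
Distance 4: B — contains B.

4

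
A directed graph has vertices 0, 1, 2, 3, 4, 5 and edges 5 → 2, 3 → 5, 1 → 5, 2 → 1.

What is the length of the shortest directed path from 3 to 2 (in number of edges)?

Distance 0: 3.
Distance 1: 5.
Distance 2: 2 — contains 2.

2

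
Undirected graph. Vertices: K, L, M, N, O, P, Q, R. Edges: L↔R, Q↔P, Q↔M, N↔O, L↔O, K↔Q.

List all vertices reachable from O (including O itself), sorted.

L, N, O, R

Start at O.
Its neighbours: L, N.
Then their neighbours: R.
Nothing further is reachable.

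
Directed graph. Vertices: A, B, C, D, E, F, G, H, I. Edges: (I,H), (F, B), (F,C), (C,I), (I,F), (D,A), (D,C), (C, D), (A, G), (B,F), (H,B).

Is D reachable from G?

No

G has no outgoing edges, so nothing is reachable from it.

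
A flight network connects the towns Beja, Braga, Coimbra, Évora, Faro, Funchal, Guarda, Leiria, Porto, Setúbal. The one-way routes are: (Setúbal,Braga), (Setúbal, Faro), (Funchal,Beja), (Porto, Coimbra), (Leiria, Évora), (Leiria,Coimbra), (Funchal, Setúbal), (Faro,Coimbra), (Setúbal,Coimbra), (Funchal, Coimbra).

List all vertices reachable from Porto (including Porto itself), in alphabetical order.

Start at Porto.
Its neighbours: Coimbra.
Nothing further is reachable.

Coimbra, Porto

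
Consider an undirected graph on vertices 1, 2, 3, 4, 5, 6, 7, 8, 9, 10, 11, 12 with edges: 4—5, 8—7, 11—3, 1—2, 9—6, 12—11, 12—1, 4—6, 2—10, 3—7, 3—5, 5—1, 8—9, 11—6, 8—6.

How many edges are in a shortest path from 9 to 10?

Distance 0: 9.
Distance 1: 6, 8.
Distance 2: 4, 7, 11.
Distance 3: 3, 5, 12.
Distance 4: 1.
Distance 5: 2.
Distance 6: 10 — contains 10.

6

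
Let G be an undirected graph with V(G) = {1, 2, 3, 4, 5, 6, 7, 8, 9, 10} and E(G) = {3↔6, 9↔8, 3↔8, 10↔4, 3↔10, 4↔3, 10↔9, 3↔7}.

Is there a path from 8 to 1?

No

Explore from 8.
Distance 1: reach 3, 9.
Distance 2: reach 4, 6, 7, 10.
The search is exhausted without reaching 1; it lies in a different component.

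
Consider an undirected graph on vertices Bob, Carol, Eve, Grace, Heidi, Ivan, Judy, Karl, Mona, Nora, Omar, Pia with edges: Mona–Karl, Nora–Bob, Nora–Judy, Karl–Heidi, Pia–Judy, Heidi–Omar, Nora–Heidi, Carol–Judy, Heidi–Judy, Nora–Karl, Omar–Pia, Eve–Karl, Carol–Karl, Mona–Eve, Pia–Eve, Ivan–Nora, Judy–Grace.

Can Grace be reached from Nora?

Yes

Explore from Nora.
Distance 1: reach Bob, Heidi, Ivan, Judy, Karl.
Distance 2: reach Carol, Eve, Grace, Mona, Omar, Pia.
Found Grace.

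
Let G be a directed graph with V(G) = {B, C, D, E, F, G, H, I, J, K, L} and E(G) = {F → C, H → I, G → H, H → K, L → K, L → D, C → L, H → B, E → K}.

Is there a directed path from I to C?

I has no outgoing edges, so nothing is reachable from it.

No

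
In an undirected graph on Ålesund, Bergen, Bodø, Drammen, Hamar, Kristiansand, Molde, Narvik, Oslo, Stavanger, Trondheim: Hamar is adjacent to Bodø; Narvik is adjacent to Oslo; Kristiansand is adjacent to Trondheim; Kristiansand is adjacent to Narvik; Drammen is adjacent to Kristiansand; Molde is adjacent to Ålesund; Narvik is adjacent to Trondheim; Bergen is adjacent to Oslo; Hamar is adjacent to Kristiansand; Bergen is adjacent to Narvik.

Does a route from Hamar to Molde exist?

No

Explore from Hamar.
Distance 1: reach Bodø, Kristiansand.
Distance 2: reach Drammen, Narvik, Trondheim.
Distance 3: reach Bergen, Oslo.
The search is exhausted without reaching Molde; it lies in a different component.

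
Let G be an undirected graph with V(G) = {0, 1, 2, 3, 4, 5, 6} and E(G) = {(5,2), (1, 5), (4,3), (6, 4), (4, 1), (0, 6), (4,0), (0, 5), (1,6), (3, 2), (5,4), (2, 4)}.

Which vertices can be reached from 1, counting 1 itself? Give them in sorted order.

Start at 1.
Its neighbours: 4, 5, 6.
Then their neighbours: 0, 2, 3.
Every vertex is now reached.

0, 1, 2, 3, 4, 5, 6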